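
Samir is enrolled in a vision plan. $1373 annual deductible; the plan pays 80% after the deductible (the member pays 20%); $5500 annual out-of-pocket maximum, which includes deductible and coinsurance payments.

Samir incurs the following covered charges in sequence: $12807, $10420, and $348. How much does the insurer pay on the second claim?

$8579.80

#1 ($12807): $1373 to deductible, leaving $11434; member's 20% is $2286.80. Cost to member: $3659.80. OOP to date $3659.80. Insurer: $12807 − $3659.80 = $9147.20.
#2 ($10420): deductible already satisfied, so member's share is 20% × $10420 = $2084. Adding that to $3659.80 gives $5743.80, past the $5500 cap; member pays only $5500 − $3659.80 = $1840.20. Plan pays $10420 − $1840.20 = $8579.80.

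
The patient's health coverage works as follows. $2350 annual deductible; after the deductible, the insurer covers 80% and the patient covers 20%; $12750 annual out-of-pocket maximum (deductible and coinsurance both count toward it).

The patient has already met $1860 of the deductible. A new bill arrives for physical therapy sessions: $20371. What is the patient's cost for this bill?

$4466.20

$1860 of the $2350 deductible is already met, leaving $490.
The remaining $19881 (= $20371 − $490) moves to coinsurance.
Coinsurance: $19881 × 20% = $3976.20.
Patient responsibility before any cap: $490 + $3976.20 = $4466.20.
Year-to-date out-of-pocket becomes $1860 + $4466.20 = $6326.20, still under the $12750 maximum, so no cap applies.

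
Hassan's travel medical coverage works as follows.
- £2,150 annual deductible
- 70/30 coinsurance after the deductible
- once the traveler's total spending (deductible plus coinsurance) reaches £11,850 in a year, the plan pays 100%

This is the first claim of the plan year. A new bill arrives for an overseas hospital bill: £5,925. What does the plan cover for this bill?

The full £2,150 deductible is still open; £2,150 of this bill applies to it.
The remaining £3,775 (= £5,925 − £2,150) moves to coinsurance.
Traveler's 30% share of £3,775 is £1,132.50.
Traveler responsibility before any cap: £2,150 + £1,132.50 = £3,282.50.
Total out-of-pocket so far would be £0 + £3,282.50 = £3,282.50, below the £11,850 cap — no reduction.
The plan picks up £5,925 − £3,282.50 = £2,642.50.

£2,642.50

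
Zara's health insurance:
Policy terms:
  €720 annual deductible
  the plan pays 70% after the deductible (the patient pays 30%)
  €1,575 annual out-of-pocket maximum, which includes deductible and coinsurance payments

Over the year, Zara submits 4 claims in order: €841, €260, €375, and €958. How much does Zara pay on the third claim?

€112.50

#1 (€841): deductible takes €720, €121 remains; patient's 30% is €36.30. Patient owes €756.30 (running OOP €756.30).
#2 (€260): deductible already satisfied, so patient's share is 30% × €260 = €78. Cost to patient: €78. OOP to date €834.30.
#3 (€375): 30% coinsurance on €375 = €112.50. Patient owes €112.50 (running OOP €946.80).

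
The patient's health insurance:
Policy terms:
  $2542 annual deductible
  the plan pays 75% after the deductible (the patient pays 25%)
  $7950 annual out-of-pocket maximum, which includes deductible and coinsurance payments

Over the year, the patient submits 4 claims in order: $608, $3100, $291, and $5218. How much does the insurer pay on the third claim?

Claim 1 ($608): entire amount goes to the deductible. Patient owes $608 (running OOP $608). Insurer: $608 − $608 = $0.
Claim 2 ($3100): deductible takes $1934, $1166 remains; patient's 25% is $291.50. Patient pays $2225.50; OOP now $2833.50. Plan pays $3100 − $2225.50 = $874.50.
Claim 3 ($291): 25% coinsurance on $291 = $72.75. Cost to patient: $72.75. OOP to date $2906.25. Plan pays $291 − $72.75 = $218.25.

$218.25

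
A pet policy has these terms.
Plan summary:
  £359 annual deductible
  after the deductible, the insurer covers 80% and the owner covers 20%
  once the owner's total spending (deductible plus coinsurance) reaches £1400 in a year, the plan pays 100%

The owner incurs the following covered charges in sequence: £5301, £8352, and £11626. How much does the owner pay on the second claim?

Bill 1, £5301: deductible takes £359, £4942 remains; 20% of £4942 = £988.40. Owner pays £1347.40; OOP now £1347.40.
Bill 2, £8352: deductible already satisfied, so owner's share is 20% × £8352 = £1670.40. That would push OOP to £3017.80, over the £1400 cap, so owner pays £1400 − £1347.40 = £52.60.

£52.60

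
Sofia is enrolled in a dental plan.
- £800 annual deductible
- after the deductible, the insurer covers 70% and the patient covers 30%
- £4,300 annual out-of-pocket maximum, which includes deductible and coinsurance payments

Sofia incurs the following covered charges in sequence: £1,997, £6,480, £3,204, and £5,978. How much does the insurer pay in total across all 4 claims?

Bill 1, £1,997: £800 to deductible, leaving £1,197; patient's 30% is £359.10. Cost to patient: £1,159.10. OOP to date £1,159.10. Plan pays £1,997 − £1,159.10 = £837.90.
Bill 2, £6,480: deductible already satisfied, so patient's share is 30% × £6,480 = £1,944. Patient owes £1,944 (running OOP £3,103.10). Plan pays £6,480 − £1,944 = £4,536.
Bill 3, £3,204: 30% coinsurance on £3,204 = £961.20. Patient owes £961.20 (running OOP £4,064.30). Plan pays £3,204 − £961.20 = £2,242.80.
Bill 4, £5,978: deductible met; 30% of £5,978 = £1,793.40. That would push OOP to £5,857.70, over the £4,300 cap, so patient pays £4,300 − £4,064.30 = £235.70. Insurer: £5,978 − £235.70 = £5,742.30.
Insurer total = bills − patient's total = £17,659 − £4,300 = £13,359.

£13,359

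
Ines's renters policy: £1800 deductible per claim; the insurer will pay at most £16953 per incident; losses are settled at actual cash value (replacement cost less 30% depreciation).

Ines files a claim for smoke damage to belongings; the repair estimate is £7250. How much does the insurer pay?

Depreciate 30%: the covered value is £7250 × 0.7 = £5075.
Less the £1800 deductible: £5075 − £1800 = £3275.
£3275 is within the £16953 limit, so the insurer pays £3275.

£3275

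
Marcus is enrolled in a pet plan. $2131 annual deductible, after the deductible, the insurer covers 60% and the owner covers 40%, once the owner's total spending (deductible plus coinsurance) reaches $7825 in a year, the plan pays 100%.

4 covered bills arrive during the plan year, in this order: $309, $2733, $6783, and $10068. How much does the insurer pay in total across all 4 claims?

Claim 1 ($309): all of it applies to the deductible. Cost to owner: $309. OOP to date $309. Plan pays $309 − $309 = $0.
Claim 2 ($2733): deductible takes $1822, $911 remains; owner's 40% is $364.40. Owner pays $2186.40; OOP now $2495.40. Insurer: $2733 − $2186.40 = $546.60.
Claim 3 ($6783): deductible already satisfied, so owner's share is 40% × $6783 = $2713.20. Owner owes $2713.20 (running OOP $5208.60). Plan pays $6783 − $2713.20 = $4069.80.
Claim 4 ($10068): deductible already satisfied, so owner's share is 40% × $10068 = $4027.20. That would push OOP to $9235.80, over the $7825 cap, so owner pays $7825 − $5208.60 = $2616.40. Plan pays $10068 − $2616.40 = $7451.60.
Insurer total: $0 + $546.60 + $4069.80 + $7451.60 = $12068.

$12068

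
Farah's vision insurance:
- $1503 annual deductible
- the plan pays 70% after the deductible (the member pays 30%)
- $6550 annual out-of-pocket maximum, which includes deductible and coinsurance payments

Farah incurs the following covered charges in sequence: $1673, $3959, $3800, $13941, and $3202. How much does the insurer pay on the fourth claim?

$11272.70

Claim 1 ($1673): deductible takes $1503, $170 remains; member's 30% is $51. Cost to member: $1554. OOP to date $1554. Plan pays $1673 − $1554 = $119.
Claim 2 ($3959): deductible already satisfied, so member's share is 30% × $3959 = $1187.70. Member pays $1187.70; OOP now $2741.70. Insurer: $3959 − $1187.70 = $2771.30.
Claim 3 ($3800): deductible met; 30% of $3800 = $1140. Member owes $1140 (running OOP $3881.70). Plan pays $3800 − $1140 = $2660.
Claim 4 ($13941): deductible already satisfied, so member's share is 30% × $13941 = $4182.30. OOP would hit $8064 > $6550, so the cap limits the member to $6550 − $3881.70 = $2668.30. Insurer: $13941 − $2668.30 = $11272.70.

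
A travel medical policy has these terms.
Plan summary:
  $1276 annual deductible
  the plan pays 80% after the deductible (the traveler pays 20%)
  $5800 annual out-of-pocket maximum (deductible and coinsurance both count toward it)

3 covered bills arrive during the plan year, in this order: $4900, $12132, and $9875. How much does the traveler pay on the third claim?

$1372.80

Claim 1 — $4900: deductible takes $1276, $3624 remains; traveler's 20% is $724.80. Traveler pays $2000.80; OOP now $2000.80.
Claim 2 — $12132: 20% coinsurance on $12132 = $2426.40. Traveler owes $2426.40 (running OOP $4427.20).
Claim 3 — $9875: deductible already satisfied, so traveler's share is 20% × $9875 = $1975. That would push OOP to $6402.20, over the $5800 cap, so traveler pays $5800 − $4427.20 = $1372.80.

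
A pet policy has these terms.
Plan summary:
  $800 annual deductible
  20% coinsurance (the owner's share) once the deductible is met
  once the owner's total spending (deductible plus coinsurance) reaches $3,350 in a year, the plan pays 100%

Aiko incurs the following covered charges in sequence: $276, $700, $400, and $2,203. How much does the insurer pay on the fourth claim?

$1,762.40

#1 ($276): entire amount goes to the deductible. Owner pays $276; OOP now $276. Insurer: $276 − $276 = $0.
#2 ($700): deductible takes $524, $176 remains; 20% of $176 = $35.20. Owner owes $559.20 (running OOP $835.20). Insurer: $700 − $559.20 = $140.80.
#3 ($400): 20% coinsurance on $400 = $80. Owner pays $80; OOP now $915.20. Plan pays $400 − $80 = $320.
#4 ($2,203): 20% coinsurance on $2,203 = $440.60. Owner pays $440.60; OOP now $1,355.80. Insurer: $2,203 − $440.60 = $1,762.40.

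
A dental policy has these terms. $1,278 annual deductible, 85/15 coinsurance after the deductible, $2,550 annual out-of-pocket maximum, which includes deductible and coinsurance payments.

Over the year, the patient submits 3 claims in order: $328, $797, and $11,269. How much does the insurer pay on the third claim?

$9,844

Claim 1 ($328): fully absorbed by the deductible. Patient pays $328; OOP now $328. Insurer: $328 − $328 = $0.
Claim 2 ($797): entire amount goes to the deductible. Cost to patient: $797. OOP to date $1,125. Insurer: $797 − $797 = $0.
Claim 3 ($11,269): $153 to deductible, leaving $11,116; coinsurance $11,116 × 15% = $1,667.40. Together that's $153 + $1,667.40 = $1,820.40. OOP would hit $2,945.40 > $2,550, so the cap limits the patient to $2,550 − $1,125 = $1,425. Insurer: $11,269 − $1,425 = $9,844.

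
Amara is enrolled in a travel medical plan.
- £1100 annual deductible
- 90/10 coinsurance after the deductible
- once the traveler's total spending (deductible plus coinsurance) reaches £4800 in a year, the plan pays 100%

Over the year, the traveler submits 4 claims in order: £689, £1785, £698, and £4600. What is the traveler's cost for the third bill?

Claim 1 — £689: all of it applies to the deductible. Traveler pays £689; OOP now £689.
Claim 2 — £1785: deductible takes £411, £1374 remains; 10% of £1374 = £137.40. Traveler owes £548.40 (running OOP £1237.40).
Claim 3 — £698: 10% coinsurance on £698 = £69.80. Cost to traveler: £69.80. OOP to date £1307.20.

£69.80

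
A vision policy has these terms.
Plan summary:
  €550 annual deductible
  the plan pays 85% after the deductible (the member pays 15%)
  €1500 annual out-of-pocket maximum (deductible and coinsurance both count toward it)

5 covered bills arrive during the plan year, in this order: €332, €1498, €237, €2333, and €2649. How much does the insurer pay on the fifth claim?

€2276.50

#1 (€332): fully absorbed by the deductible. Cost to member: €332. OOP to date €332. Plan pays €332 − €332 = €0.
#2 (€1498): deductible takes €218, €1280 remains; 15% of €1280 = €192. Member owes €410 (running OOP €742). Plan pays €1498 − €410 = €1088.
#3 (€237): deductible met; 15% of €237 = €35.55. Member owes €35.55 (running OOP €777.55). Insurer: €237 − €35.55 = €201.45.
#4 (€2333): deductible met; 15% of €2333 = €349.95. Cost to member: €349.95. OOP to date €1127.50. Insurer: €2333 − €349.95 = €1983.05.
#5 (€2649): deductible already satisfied, so member's share is 15% × €2649 = €397.35. That would push OOP to €1524.85, over the €1500 cap, so member pays €1500 − €1127.50 = €372.50. Plan pays €2649 − €372.50 = €2276.50.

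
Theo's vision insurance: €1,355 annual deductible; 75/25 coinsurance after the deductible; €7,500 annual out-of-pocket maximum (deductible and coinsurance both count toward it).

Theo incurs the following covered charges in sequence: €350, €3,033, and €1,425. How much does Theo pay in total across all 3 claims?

#1 (€350): entire amount goes to the deductible. Cost to member: €350. OOP to date €350.
#2 (€3,033): deductible takes €1,005, €2,028 remains; coinsurance €2,028 × 25% = €507. Cost to member: €1,512. OOP to date €1,862.
#3 (€1,425): deductible met; 25% of €1,425 = €356.25. Member owes €356.25 (running OOP €2,218.25).
Summing the member's payments: €350 + €1,512 + €356.25 = €2,218.25.

€2,218.25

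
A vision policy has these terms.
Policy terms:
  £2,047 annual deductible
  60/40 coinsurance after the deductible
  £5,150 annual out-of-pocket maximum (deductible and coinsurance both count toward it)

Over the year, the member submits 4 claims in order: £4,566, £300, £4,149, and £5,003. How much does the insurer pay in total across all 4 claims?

£8,868

#1 (£4,566): deductible takes £2,047, £2,519 remains; coinsurance £2,519 × 40% = £1,007.60. Member owes £3,054.60 (running OOP £3,054.60). Plan pays £4,566 − £3,054.60 = £1,511.40.
#2 (£300): deductible already satisfied, so member's share is 40% × £300 = £120. Cost to member: £120. OOP to date £3,174.60. Insurer: £300 − £120 = £180.
#3 (£4,149): 40% coinsurance on £4,149 = £1,659.60. Member owes £1,659.60 (running OOP £4,834.20). Plan pays £4,149 − £1,659.60 = £2,489.40.
#4 (£5,003): 40% coinsurance on £5,003 = £2,001.20. Adding that to £4,834.20 gives £6,835.40, past the £5,150 cap; member pays only £5,150 − £4,834.20 = £315.80. Insurer: £5,003 − £315.80 = £4,687.20.
Insurer total: £1,511.40 + £180 + £2,489.40 + £4,687.20 = £8,868.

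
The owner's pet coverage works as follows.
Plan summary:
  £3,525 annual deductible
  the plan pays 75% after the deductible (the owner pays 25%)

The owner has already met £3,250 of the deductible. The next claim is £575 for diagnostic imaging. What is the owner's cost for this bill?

Remaining deductible: £3,525 − £3,250 = £275.
That leaves £575 − £275 = £300 for coinsurance.
25% of £300 = £75 falls to the owner.
Owner responsibility: £275 + £75 = £350.

£350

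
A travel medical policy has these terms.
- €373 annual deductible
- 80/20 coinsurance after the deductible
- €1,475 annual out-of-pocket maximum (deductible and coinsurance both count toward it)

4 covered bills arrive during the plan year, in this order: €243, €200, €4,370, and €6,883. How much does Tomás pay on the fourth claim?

Claim 1 (€243): fully absorbed by the deductible. Cost to traveler: €243. OOP to date €243.
Claim 2 (€200): €130 to deductible, leaving €70; traveler's 20% is €14. Cost to traveler: €144. OOP to date €387.
Claim 3 (€4,370): deductible already satisfied, so traveler's share is 20% × €4,370 = €874. Cost to traveler: €874. OOP to date €1,261.
Claim 4 (€6,883): 20% coinsurance on €6,883 = €1,376.60. Adding that to €1,261 gives €2,637.60, past the €1,475 cap; traveler pays only €1,475 − €1,261 = €214.

€214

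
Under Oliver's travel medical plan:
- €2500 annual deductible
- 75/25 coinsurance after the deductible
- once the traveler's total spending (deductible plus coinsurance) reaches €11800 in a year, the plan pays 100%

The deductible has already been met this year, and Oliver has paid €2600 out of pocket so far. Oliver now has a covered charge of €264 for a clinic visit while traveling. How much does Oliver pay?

€66

The deductible is already satisfied, so the full bill goes to coinsurance.
Traveler's 25% share of €264 is €66.
Cumulative spending €2600 + €66 = €2666 stays under the €11800 maximum.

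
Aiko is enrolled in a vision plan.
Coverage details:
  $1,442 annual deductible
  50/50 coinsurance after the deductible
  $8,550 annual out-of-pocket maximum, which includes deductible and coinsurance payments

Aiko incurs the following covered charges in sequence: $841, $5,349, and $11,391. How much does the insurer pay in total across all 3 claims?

Claim 1 ($841): all of it applies to the deductible. Member pays $841; OOP now $841. Insurer: $841 − $841 = $0.
Claim 2 ($5,349): deductible takes $601, $4,748 remains; 50% of $4,748 = $2,374. Member pays $2,975; OOP now $3,816. Insurer: $5,349 − $2,975 = $2,374.
Claim 3 ($11,391): 50% coinsurance on $11,391 = $5,695.50. OOP would hit $9,511.50 > $8,550, so the cap limits the member to $8,550 − $3,816 = $4,734. Plan pays $11,391 − $4,734 = $6,657.
Insurer total: $0 + $2,374 + $6,657 = $9,031.

$9,031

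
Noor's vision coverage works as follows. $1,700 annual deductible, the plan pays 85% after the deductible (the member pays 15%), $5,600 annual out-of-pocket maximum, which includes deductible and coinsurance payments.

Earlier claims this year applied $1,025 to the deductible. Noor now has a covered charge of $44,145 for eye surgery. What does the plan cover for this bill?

$39,570

Deductible still to meet: $1,700 − $1,025 = $675.
That leaves $44,145 − $675 = $43,470 for coinsurance.
15% of $43,470 = $6,520.50 falls to the member.
Member responsibility before any cap: $675 + $6,520.50 = $7,195.50.
That would bring total out-of-pocket to $8,220.50, past the $5,600 cap. The member is capped at $5,600 − $1,025 = $4,575 on this claim.
The insurer covers the remainder: $44,145 − $4,575 = $39,570.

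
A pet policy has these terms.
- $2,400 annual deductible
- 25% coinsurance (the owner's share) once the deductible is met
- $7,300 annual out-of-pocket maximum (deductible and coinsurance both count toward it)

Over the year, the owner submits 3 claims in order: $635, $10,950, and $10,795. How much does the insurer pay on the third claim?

$8,191.25

Bill 1, $635: entire amount goes to the deductible. Owner owes $635 (running OOP $635). Plan pays $635 − $635 = $0.
Bill 2, $10,950: $1,765 to deductible, leaving $9,185; owner's 25% is $2,296.25. Owner owes $4,061.25 (running OOP $4,696.25). Plan pays $10,950 − $4,061.25 = $6,888.75.
Bill 3, $10,795: 25% coinsurance on $10,795 = $2,698.75. OOP would hit $7,395 > $7,300, so the cap limits the owner to $7,300 − $4,696.25 = $2,603.75. Plan pays $10,795 − $2,603.75 = $8,191.25.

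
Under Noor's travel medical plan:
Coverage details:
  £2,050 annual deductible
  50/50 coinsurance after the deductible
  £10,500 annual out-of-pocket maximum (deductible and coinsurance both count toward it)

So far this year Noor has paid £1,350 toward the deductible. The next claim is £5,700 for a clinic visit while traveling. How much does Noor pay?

Remaining deductible: £2,050 − £1,350 = £700.
After the £700 deductible portion, £5,700 − £700 = £5,000 is subject to coinsurance.
50% of £5,000 = £2,500 falls to the traveler.
That puts the traveler's cost at £700 + £2,500 = £3,200 before any cap.
Total out-of-pocket so far would be £1,350 + £3,200 = £4,550, below the £10,500 cap — no reduction.

£3,200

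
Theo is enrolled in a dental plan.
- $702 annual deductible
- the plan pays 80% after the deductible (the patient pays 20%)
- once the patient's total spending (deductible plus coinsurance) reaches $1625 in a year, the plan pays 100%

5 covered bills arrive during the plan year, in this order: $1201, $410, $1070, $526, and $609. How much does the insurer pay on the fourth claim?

Claim 1 ($1201): $702 finishes the deductible; $499 goes to coinsurance; 20% of $499 = $99.80. Patient pays $801.80; OOP now $801.80. Insurer: $1201 − $801.80 = $399.20.
Claim 2 ($410): deductible already satisfied, so patient's share is 20% × $410 = $82. Cost to patient: $82. OOP to date $883.80. Plan pays $410 − $82 = $328.
Claim 3 ($1070): deductible already satisfied, so patient's share is 20% × $1070 = $214. Cost to patient: $214. OOP to date $1097.80. Plan pays $1070 − $214 = $856.
Claim 4 ($526): deductible already satisfied, so patient's share is 20% × $526 = $105.20. Cost to patient: $105.20. OOP to date $1203. Plan pays $526 − $105.20 = $420.80.

$420.80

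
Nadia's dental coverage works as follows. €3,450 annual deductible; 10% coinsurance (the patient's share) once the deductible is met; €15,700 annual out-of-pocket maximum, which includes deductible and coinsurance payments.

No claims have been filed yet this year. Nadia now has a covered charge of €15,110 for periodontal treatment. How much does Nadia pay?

Deductible not yet touched, so the first €3,450 of the bill goes to the deductible.
After the €3,450 deductible portion, €15,110 − €3,450 = €11,660 is subject to coinsurance.
10% of €11,660 = €1,166 falls to the patient.
That puts the patient's cost at €3,450 + €1,166 = €4,616 before any cap.
Year-to-date out-of-pocket becomes €0 + €4,616 = €4,616, still under the €15,700 maximum, so no cap applies.

€4,616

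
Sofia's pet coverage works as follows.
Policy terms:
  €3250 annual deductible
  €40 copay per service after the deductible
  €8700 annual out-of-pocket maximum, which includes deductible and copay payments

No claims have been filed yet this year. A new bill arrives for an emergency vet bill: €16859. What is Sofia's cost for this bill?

Nothing has been paid toward the €3250 deductible, so the first €3250 of this charge is applied there.
The remaining €13609 (= €16859 − €3250) moves to the copay.
Copay on this service: €40.
Owner responsibility before any cap: €3250 + €40 = €3290.
Year-to-date out-of-pocket becomes €0 + €3290 = €3290, still under the €8700 maximum, so no cap applies.

€3290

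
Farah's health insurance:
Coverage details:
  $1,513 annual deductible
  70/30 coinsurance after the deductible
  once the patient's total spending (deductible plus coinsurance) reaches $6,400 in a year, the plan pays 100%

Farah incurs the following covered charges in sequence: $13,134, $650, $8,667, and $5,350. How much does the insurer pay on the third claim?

$7,461.30

Bill 1, $13,134: $1,513 finishes the deductible; $11,621 goes to coinsurance; patient's 30% is $3,486.30. Patient pays $4,999.30; OOP now $4,999.30. Insurer: $13,134 − $4,999.30 = $8,134.70.
Bill 2, $650: 30% coinsurance on $650 = $195. Patient pays $195; OOP now $5,194.30. Insurer: $650 − $195 = $455.
Bill 3, $8,667: 30% coinsurance on $8,667 = $2,600.10. Adding that to $5,194.30 gives $7,794.40, past the $6,400 cap; patient pays only $6,400 − $5,194.30 = $1,205.70. Insurer: $8,667 − $1,205.70 = $7,461.30.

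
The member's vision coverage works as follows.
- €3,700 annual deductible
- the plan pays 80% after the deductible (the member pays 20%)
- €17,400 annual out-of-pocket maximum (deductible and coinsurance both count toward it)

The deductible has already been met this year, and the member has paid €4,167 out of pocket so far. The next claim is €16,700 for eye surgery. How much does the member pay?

The deductible is already satisfied, so the full bill goes to coinsurance.
20% of €16,700 = €3,340 falls to the member.
Cumulative spending €4,167 + €3,340 = €7,507 stays under the €17,400 maximum.

€3,340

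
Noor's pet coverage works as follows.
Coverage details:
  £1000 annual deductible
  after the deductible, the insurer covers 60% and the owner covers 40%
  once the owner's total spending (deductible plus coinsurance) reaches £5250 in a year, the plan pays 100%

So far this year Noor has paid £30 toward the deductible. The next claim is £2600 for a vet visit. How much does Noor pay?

Deductible still to meet: £1000 − £30 = £970.
After the £970 deductible portion, £2600 − £970 = £1630 is subject to coinsurance.
Owner's 40% share of £1630 is £652.
That puts the owner's cost at £970 + £652 = £1622 before any cap.
Total out-of-pocket so far would be £30 + £1622 = £1652, below the £5250 cap — no reduction.

£1622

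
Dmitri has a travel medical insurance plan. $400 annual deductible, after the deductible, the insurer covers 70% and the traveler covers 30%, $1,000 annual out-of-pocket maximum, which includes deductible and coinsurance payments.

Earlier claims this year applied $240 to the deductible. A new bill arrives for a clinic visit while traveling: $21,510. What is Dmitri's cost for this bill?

$240 of the $400 deductible is already met, leaving $160.
That leaves $21,510 − $160 = $21,350 for coinsurance.
Traveler's 30% share of $21,350 is $6,405.
Traveler responsibility before any cap: $160 + $6,405 = $6,565.
That would bring total out-of-pocket to $6,805, past the $1,000 cap. The traveler is capped at $1,000 − $240 = $760 on this claim.

$760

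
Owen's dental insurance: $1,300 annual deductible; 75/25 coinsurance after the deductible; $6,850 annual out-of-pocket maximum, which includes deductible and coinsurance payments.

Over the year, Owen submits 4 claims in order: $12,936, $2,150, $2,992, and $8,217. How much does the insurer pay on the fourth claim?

Claim 1 — $12,936: deductible takes $1,300, $11,636 remains; 25% of $11,636 = $2,909. Cost to patient: $4,209. OOP to date $4,209. Plan pays $12,936 − $4,209 = $8,727.
Claim 2 — $2,150: deductible met; 25% of $2,150 = $537.50. Patient owes $537.50 (running OOP $4,746.50). Insurer: $2,150 − $537.50 = $1,612.50.
Claim 3 — $2,992: deductible met; 25% of $2,992 = $748. Patient pays $748; OOP now $5,494.50. Plan pays $2,992 − $748 = $2,244.
Claim 4 — $8,217: deductible met; 25% of $8,217 = $2,054.25. That would push OOP to $7,548.75, over the $6,850 cap, so patient pays $6,850 − $5,494.50 = $1,355.50. Plan pays $8,217 − $1,355.50 = $6,861.50.

$6,861.50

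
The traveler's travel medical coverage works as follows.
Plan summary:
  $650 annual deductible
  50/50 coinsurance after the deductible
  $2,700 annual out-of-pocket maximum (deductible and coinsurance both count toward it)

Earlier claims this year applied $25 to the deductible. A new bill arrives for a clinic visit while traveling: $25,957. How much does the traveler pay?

Remaining deductible: $650 − $25 = $625.
The remaining $25,332 (= $25,957 − $625) moves to coinsurance.
Traveler's 50% share of $25,332 is $12,666.
So the traveler owes $625 + $12,666 = $13,291 before any cap.
Adding $13,291 to the $25 already spent would give $13,316, which exceeds the $2,700 cap; the traveler pays just $2,700 − $25 = $2,675.

$2,675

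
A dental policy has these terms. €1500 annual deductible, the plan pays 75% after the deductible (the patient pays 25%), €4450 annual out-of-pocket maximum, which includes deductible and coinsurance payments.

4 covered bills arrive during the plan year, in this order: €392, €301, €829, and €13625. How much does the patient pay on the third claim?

€812.50

Bill 1, €392: all of it applies to the deductible. Patient pays €392; OOP now €392.
Bill 2, €301: all of it applies to the deductible. Patient owes €301 (running OOP €693).
Bill 3, €829: deductible takes €807, €22 remains; patient's 25% is €5.50. Patient owes €812.50 (running OOP €1505.50).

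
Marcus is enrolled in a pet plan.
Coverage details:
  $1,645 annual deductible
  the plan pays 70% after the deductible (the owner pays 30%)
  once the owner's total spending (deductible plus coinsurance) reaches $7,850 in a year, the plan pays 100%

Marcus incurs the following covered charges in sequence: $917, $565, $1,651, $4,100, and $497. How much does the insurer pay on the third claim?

$1,041.60

#1 ($917): all of it applies to the deductible. Cost to owner: $917. OOP to date $917. Insurer: $917 − $917 = $0.
#2 ($565): all of it applies to the deductible. Owner pays $565; OOP now $1,482. Plan pays $565 − $565 = $0.
#3 ($1,651): deductible takes $163, $1,488 remains; 30% of $1,488 = $446.40. Owner pays $609.40; OOP now $2,091.40. Insurer: $1,651 − $609.40 = $1,041.60.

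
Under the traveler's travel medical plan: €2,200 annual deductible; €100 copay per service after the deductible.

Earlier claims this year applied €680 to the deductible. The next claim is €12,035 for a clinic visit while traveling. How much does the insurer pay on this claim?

Deductible still to meet: €2,200 − €680 = €1,520.
That leaves €12,035 − €1,520 = €10,515 for the copay.
Copay on this service: €100.
So the traveler owes €1,520 + €100 = €1,620.
The insurer covers the remainder: €12,035 − €1,620 = €10,415.

€10,415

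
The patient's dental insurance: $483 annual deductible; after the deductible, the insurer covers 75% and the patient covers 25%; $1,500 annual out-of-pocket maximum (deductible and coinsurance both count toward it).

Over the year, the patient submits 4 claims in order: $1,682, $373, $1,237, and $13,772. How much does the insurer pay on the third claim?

Bill 1, $1,682: $483 to deductible, leaving $1,199; coinsurance $1,199 × 25% = $299.75. Patient pays $782.75; OOP now $782.75. Insurer: $1,682 − $782.75 = $899.25.
Bill 2, $373: 25% coinsurance on $373 = $93.25. Patient pays $93.25; OOP now $876. Insurer: $373 − $93.25 = $279.75.
Bill 3, $1,237: deductible met; 25% of $1,237 = $309.25. Patient owes $309.25 (running OOP $1,185.25). Insurer: $1,237 − $309.25 = $927.75.

$927.75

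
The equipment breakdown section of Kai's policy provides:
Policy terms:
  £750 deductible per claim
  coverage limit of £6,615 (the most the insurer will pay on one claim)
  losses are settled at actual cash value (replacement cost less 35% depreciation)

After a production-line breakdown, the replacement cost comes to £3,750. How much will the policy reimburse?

£1,687.50

Depreciate 35%: the covered value is £3,750 × 0.65 = £2,437.50.
Less the £750 deductible: £2,437.50 − £750 = £1,687.50.
£1,687.50 ≤ £6,615, so the limit doesn't bind; insurer pays £1,687.50.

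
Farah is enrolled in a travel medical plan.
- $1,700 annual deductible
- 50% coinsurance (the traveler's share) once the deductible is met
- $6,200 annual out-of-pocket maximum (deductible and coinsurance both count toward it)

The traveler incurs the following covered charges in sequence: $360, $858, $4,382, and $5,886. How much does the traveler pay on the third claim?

Claim 1 ($360): fully absorbed by the deductible. Traveler pays $360; OOP now $360.
Claim 2 ($858): entire amount goes to the deductible. Cost to traveler: $858. OOP to date $1,218.
Claim 3 ($4,382): $482 to deductible, leaving $3,900; 50% of $3,900 = $1,950. Traveler pays $2,432; OOP now $3,650.

$2,432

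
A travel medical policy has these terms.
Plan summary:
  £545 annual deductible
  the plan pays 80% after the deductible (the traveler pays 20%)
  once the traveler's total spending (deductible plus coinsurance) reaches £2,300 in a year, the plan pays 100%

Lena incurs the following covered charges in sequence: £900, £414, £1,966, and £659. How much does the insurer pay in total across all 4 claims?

#1 (£900): £545 to deductible, leaving £355; 20% of £355 = £71. Traveler pays £616; OOP now £616. Insurer: £900 − £616 = £284.
#2 (£414): deductible already satisfied, so traveler's share is 20% × £414 = £82.80. Traveler owes £82.80 (running OOP £698.80). Plan pays £414 − £82.80 = £331.20.
#3 (£1,966): deductible met; 20% of £1,966 = £393.20. Traveler owes £393.20 (running OOP £1,092). Insurer: £1,966 − £393.20 = £1,572.80.
#4 (£659): deductible met; 20% of £659 = £131.80. Cost to traveler: £131.80. OOP to date £1,223.80. Insurer: £659 − £131.80 = £527.20.
Insurer total: £284 + £331.20 + £1,572.80 + £527.20 = £2,715.20.

£2,715.20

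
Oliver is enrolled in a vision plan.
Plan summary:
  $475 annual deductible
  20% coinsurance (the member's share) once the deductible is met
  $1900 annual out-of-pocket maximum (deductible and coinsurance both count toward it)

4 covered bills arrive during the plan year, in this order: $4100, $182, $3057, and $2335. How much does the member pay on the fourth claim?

Claim 1 ($4100): deductible takes $475, $3625 remains; 20% of $3625 = $725. Member owes $1200 (running OOP $1200).
Claim 2 ($182): 20% coinsurance on $182 = $36.40. Member pays $36.40; OOP now $1236.40.
Claim 3 ($3057): deductible met; 20% of $3057 = $611.40. Cost to member: $611.40. OOP to date $1847.80.
Claim 4 ($2335): deductible met; 20% of $2335 = $467. OOP would hit $2314.80 > $1900, so the cap limits the member to $1900 − $1847.80 = $52.20.

$52.20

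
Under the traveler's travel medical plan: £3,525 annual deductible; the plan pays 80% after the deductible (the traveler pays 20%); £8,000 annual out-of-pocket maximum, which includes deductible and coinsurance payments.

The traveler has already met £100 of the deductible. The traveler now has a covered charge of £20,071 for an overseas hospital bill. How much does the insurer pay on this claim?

Deductible still to meet: £3,525 − £100 = £3,425.
The remaining £16,646 (= £20,071 − £3,425) moves to coinsurance.
Coinsurance: £16,646 × 20% = £3,329.20.
That puts the traveler's cost at £3,425 + £3,329.20 = £6,754.20 before any cap.
Year-to-date out-of-pocket becomes £100 + £6,754.20 = £6,854.20, still under the £8,000 maximum, so no cap applies.
Insurer pays the balance: £20,071 − £6,754.20 = £13,316.80.

£13,316.80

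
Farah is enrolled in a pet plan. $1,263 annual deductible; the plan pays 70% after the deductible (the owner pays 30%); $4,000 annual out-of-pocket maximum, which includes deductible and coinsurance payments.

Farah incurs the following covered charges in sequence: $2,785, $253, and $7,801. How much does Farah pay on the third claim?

$2,204.50

Claim 1 — $2,785: $1,263 finishes the deductible; $1,522 goes to coinsurance; owner's 30% is $456.60. Owner owes $1,719.60 (running OOP $1,719.60).
Claim 2 — $253: deductible already satisfied, so owner's share is 30% × $253 = $75.90. Owner pays $75.90; OOP now $1,795.50.
Claim 3 — $7,801: deductible already satisfied, so owner's share is 30% × $7,801 = $2,340.30. OOP would hit $4,135.80 > $4,000, so the cap limits the owner to $4,000 − $1,795.50 = $2,204.50.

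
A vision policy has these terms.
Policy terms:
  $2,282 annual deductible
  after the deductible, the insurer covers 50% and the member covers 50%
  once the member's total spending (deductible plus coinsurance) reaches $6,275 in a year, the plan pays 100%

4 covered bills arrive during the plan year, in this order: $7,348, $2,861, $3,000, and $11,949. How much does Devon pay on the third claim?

Claim 1 ($7,348): deductible takes $2,282, $5,066 remains; member's 50% is $2,533. Member pays $4,815; OOP now $4,815.
Claim 2 ($2,861): 50% coinsurance on $2,861 = $1,430.50. Cost to member: $1,430.50. OOP to date $6,245.50.
Claim 3 ($3,000): deductible met; 50% of $3,000 = $1,500. That would push OOP to $7,745.50, over the $6,275 cap, so member pays $6,275 − $6,245.50 = $29.50.

$29.50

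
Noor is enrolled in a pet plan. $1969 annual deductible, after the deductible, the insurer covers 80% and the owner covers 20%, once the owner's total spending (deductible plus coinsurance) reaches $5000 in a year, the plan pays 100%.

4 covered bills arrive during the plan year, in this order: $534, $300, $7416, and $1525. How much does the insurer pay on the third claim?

Bill 1, $534: fully absorbed by the deductible. Owner pays $534; OOP now $534. Plan pays $534 − $534 = $0.
Bill 2, $300: entire amount goes to the deductible. Owner pays $300; OOP now $834. Insurer: $300 − $300 = $0.
Bill 3, $7416: $1135 to deductible, leaving $6281; coinsurance $6281 × 20% = $1256.20. Owner owes $2391.20 (running OOP $3225.20). Plan pays $7416 − $2391.20 = $5024.80.

$5024.80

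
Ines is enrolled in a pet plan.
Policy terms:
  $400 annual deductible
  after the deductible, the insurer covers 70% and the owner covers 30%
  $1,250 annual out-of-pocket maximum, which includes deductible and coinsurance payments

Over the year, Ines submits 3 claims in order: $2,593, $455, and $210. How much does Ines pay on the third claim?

#1 ($2,593): deductible takes $400, $2,193 remains; coinsurance $2,193 × 30% = $657.90. Owner pays $1,057.90; OOP now $1,057.90.
#2 ($455): deductible met; 30% of $455 = $136.50. Owner pays $136.50; OOP now $1,194.40.
#3 ($210): deductible already satisfied, so owner's share is 30% × $210 = $63. That would push OOP to $1,257.40, over the $1,250 cap, so owner pays $1,250 − $1,194.40 = $55.60.

$55.60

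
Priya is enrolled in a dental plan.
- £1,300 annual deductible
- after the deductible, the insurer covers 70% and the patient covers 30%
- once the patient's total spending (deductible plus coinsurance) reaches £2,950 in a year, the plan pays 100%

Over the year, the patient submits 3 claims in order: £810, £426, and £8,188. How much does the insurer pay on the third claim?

#1 (£810): entire amount goes to the deductible. Patient pays £810; OOP now £810. Plan pays £810 − £810 = £0.
#2 (£426): entire amount goes to the deductible. Patient pays £426; OOP now £1,236. Insurer: £426 − £426 = £0.
#3 (£8,188): £64 to deductible, leaving £8,124; coinsurance £8,124 × 30% = £2,437.20. Deductible plus coinsurance: £64 + £2,437.20 = £2,501.20. Adding that to £1,236 gives £3,737.20, past the £2,950 cap; patient pays only £2,950 − £1,236 = £1,714. Plan pays £8,188 − £1,714 = £6,474.

£6,474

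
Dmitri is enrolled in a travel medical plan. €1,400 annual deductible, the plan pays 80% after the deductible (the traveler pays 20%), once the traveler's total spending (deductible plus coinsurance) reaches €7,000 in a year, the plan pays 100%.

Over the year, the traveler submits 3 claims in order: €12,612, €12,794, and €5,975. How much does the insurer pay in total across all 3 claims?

#1 (€12,612): deductible takes €1,400, €11,212 remains; coinsurance €11,212 × 20% = €2,242.40. Traveler owes €3,642.40 (running OOP €3,642.40). Plan pays €12,612 − €3,642.40 = €8,969.60.
#2 (€12,794): deductible met; 20% of €12,794 = €2,558.80. Traveler owes €2,558.80 (running OOP €6,201.20). Insurer: €12,794 − €2,558.80 = €10,235.20.
#3 (€5,975): 20% coinsurance on €5,975 = €1,195. That would push OOP to €7,396.20, over the €7,000 cap, so traveler pays €7,000 − €6,201.20 = €798.80. Plan pays €5,975 − €798.80 = €5,176.20.
Insurer total: €8,969.60 + €10,235.20 + €5,176.20 = €24,381.

€24,381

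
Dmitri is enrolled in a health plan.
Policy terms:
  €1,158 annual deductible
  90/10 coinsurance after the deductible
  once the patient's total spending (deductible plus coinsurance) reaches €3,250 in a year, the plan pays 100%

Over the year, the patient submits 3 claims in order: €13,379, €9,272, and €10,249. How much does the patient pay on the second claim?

#1 (€13,379): €1,158 to deductible, leaving €12,221; patient's 10% is €1,222.10. Patient pays €2,380.10; OOP now €2,380.10.
#2 (€9,272): deductible already satisfied, so patient's share is 10% × €9,272 = €927.20. OOP would hit €3,307.30 > €3,250, so the cap limits the patient to €3,250 − €2,380.10 = €869.90.

€869.90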